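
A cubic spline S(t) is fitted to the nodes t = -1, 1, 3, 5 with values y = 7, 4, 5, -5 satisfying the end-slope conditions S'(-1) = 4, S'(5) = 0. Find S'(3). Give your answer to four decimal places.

-3.1333

Write M_i for S''(x_i). With h_i = 2, 2, 2 and divided differences Δ_i = -3/2, 1/2, -5, the continuity of S' gives the tridiagonal system
  2·M_0 + 8·M_1 + 2·M_2 = 6(Δ_1 - Δ_0) = 12
  2·M_1 + 8·M_2 + 2·M_3 = 6(Δ_2 - Δ_1) = -33
Clamped end conditions give two more equations: 2h_0·M_0 + h_0·M_1 = 6(Δ_0 - S'(-1)) = -33 and h_2·M_2 + 2h_2·M_3 = 6(S'(5) - Δ_2) = 30.
Forward elimination and back-substitution give M_0 = -173/15, M_1 = 197/30, M_2 = -131/15, M_3 = 178/15.
On [3, 5], S'(t) = b_2 + 2c_2·(t - 3) + 3d_2·(t - 3)² with b_2 = Δ_2 - h_2(2M_2 + M_3)/6 = -47/15, c_2 = M_2/2 = -131/30, d_2 = (M_3 - M_2)/(6h_2) = 103/60. So S'(3) = -47/15.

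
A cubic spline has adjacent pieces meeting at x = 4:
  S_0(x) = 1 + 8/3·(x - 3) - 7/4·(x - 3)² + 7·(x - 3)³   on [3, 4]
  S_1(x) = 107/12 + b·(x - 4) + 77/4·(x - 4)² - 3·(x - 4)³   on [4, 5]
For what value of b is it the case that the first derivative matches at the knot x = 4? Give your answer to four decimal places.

20.1667

S_0'(x) = 8/3 - 7/2·(x - 3) + 21·(x - 3)², so S_0'(4) = 121/6. On the right, S_1'(4) = b, so b = 121/6.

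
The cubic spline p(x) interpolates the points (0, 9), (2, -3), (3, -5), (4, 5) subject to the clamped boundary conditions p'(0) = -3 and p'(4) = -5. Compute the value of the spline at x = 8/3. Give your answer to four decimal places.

With M_i denoting the second derivative at x_i, h_i = 2, 1, 1, and Δ_i = (y_(i+1) − y_i)/h_i = -6, -2, 10:
  2·M_0 + 6·M_1 + 1·M_2 = 6(Δ_1 - Δ_0) = 24
  1·M_1 + 4·M_2 + 1·M_3 = 6(Δ_2 - Δ_1) = 72
Clamped end conditions give two more equations: 2h_0·M_0 + h_0·M_1 = 6(Δ_0 - p'(0)) = -18 and h_2·M_2 + 2h_2·M_3 = 6(p'(4) - Δ_2) = -90.
Solving: M_0 = -49/11, M_1 = -1/11, M_2 = 368/11, M_3 = -679/11.
On [2, 3], p(x) = -3 - 83/11·(x - 2) - 1/22·(x - 2)² + 123/22·(x - 2)³.
With (x - 2) = 2/3: p(8/3) = -211/33.

-6.3939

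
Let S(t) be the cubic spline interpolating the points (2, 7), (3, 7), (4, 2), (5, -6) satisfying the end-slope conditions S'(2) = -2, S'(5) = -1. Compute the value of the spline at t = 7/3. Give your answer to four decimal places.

Write M_i for S''(x_i). With h_i = 1, 1, 1 and divided differences Δ_i = 0, -5, -8, the continuity of S' gives the tridiagonal system
  1·M_0 + 4·M_1 + 1·M_2 = 6(Δ_1 - Δ_0) = -30
  1·M_1 + 4·M_2 + 1·M_3 = 6(Δ_2 - Δ_1) = -18
Clamped end conditions give two more equations: 2h_0·M_0 + h_0·M_1 = 6(Δ_0 - S'(2)) = 12 and h_2·M_2 + 2h_2·M_3 = 6(S'(5) - Δ_2) = 42.
Forward elimination and back-substitution give M_0 = 148/15, M_1 = -116/15, M_2 = -134/15, M_3 = 382/15.
On [2, 3], S(t) = 7 - 2·(t - 2) + 74/15·(t - 2)² - 44/15·(t - 2)³.
With (t - 2) = 1/3: S(7/3) = 2743/405.

6.7728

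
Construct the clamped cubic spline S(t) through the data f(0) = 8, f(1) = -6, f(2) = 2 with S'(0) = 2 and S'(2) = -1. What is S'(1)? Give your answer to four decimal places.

-4.7500

Put M_i = S'' at the i-th knot. Here h = (1, 1) and Δ = (-14, 8), so the interior equations h_(i-1)·M_(i-1) + 2(h_(i-1)+h_i)·M_i + h_i·M_(i+1) = 6(Δ_i − Δ_(i-1)) read
  1·M_0 + 4·M_1 + 1·M_2 = 6(Δ_1 - Δ_0) = 132
Clamped end conditions give two more equations: 2h_0·M_0 + h_0·M_1 = 6(Δ_0 - S'(0)) = -96 and h_1·M_1 + 2h_1·M_2 = 6(S'(2) - Δ_1) = -54.
Solving the tridiagonal system: M_0 = -165/2, M_1 = 69, M_2 = -123/2.
On [1, 2], S'(t) = b_1 + 2c_1·(t - 1) + 3d_1·(t - 1)² with b_1 = Δ_1 - h_1(2M_1 + M_2)/6 = -19/4, c_1 = M_1/2 = 69/2, d_1 = (M_2 - M_1)/(6h_1) = -87/4. So S'(1) = -19/4.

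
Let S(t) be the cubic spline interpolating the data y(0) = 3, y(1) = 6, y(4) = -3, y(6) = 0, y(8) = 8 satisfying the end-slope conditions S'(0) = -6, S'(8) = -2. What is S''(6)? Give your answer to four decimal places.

Put M_i = S'' at the i-th knot. Here h = (1, 3, 2, 2) and Δ = (3, -3, 3/2, 4), so the interior equations h_(i-1)·M_(i-1) + 2(h_(i-1)+h_i)·M_i + h_i·M_(i+1) = 6(Δ_i − Δ_(i-1)) read
  1·M_0 + 8·M_1 + 3·M_2 = 6(Δ_1 - Δ_0) = -36
  3·M_1 + 10·M_2 + 2·M_3 = 6(Δ_2 - Δ_1) = 27
  2·M_2 + 8·M_3 + 2·M_4 = 6(Δ_3 - Δ_2) = 15
Clamped end conditions give two more equations: 2h_0·M_0 + h_0·M_1 = 6(Δ_0 - S'(0)) = 54 and h_3·M_3 + 2h_3·M_4 = 6(S'(8) - Δ_3) = -36.
Solving the tridiagonal system: M_0 = 3095/96, M_1 = -503/48, M_2 = 499/96, M_3 = 155/48, M_4 = -1019/96.

3.2292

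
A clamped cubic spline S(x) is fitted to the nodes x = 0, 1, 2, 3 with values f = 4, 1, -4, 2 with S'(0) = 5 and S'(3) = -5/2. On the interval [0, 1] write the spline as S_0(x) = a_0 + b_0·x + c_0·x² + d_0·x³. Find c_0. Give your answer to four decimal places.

-10.9000

Put σ_i = S'' at the i-th knot. Here h = (1, 1, 1) and Δ = (-3, -5, 6), so the interior equations h_(i-1)·σ_(i-1) + 2(h_(i-1)+h_i)·σ_i + h_i·σ_(i+1) = 6(Δ_i − Δ_(i-1)) read
  1·σ_0 + 4·σ_1 + 1·σ_2 = 6(Δ_1 - Δ_0) = -12
  1·σ_1 + 4·σ_2 + 1·σ_3 = 6(Δ_2 - Δ_1) = 66
Clamped end conditions give two more equations: 2h_0·σ_0 + h_0·σ_1 = 6(Δ_0 - S'(0)) = -48 and h_2·σ_2 + 2h_2·σ_3 = 6(S'(3) - Δ_2) = -51.
Forward elimination and back-substitution give σ_0 = -109/5, σ_1 = -22/5, σ_2 = 137/5, σ_3 = -196/5.
On [0, 1], with S_0(x) = a_0 + b_0·x + c_0·x² + d_0·x³: c_0 = σ_0/2 = -109/10, d_0 = (σ_1 - σ_0)/(6h_0) = 29/10, b_0 = Δ_0 - h_0(2σ_0 + σ_1)/6 = 5.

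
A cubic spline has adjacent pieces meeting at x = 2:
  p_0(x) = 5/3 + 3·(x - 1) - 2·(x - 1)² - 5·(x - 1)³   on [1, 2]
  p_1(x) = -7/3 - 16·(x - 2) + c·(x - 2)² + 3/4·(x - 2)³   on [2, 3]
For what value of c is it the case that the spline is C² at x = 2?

-17

p_0''(x) = -4 - 30·(x - 1), so p_0''(2) = -34. On the right, p_1''(2) = 2c, so c = -17.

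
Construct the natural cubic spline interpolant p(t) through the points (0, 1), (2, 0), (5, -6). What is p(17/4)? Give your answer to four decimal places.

With M_i denoting the second derivative at x_i, h_i = 2, 3, and Δ_i = (y_(i+1) − y_i)/h_i = -1/2, -2:
  2·M_0 + 10·M_1 + 3·M_2 = 6(Δ_1 - Δ_0) = -9
Natural end conditions: M_0 = M_2 = 0.
Solving the tridiagonal system: M_0 = 0, M_1 = -9/10, M_2 = 0.
On [2, 5], p(t) = 0 - 11/10·(t - 2) - 9/20·(t - 2)² + 1/20·(t - 2)³.
With (t - 2) = 9/4: p(17/4) = -1071/256.

-4.1836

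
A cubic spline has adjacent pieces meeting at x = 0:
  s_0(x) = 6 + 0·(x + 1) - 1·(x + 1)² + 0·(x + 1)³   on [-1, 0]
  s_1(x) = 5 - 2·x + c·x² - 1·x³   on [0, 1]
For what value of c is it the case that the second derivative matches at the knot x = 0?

-1

s_0''(x) = -2 + 0·(x + 1), so s_0''(0) = -2. On the right, s_1''(0) = 2c, so c = -1.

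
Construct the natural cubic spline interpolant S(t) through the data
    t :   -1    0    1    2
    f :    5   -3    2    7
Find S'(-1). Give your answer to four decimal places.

With M_i denoting the second derivative at x_i, h_i = 1, 1, 1, and Δ_i = (y_(i+1) − y_i)/h_i = -8, 5, 5:
  1·M_0 + 4·M_1 + 1·M_2 = 6(Δ_1 - Δ_0) = 78
  1·M_1 + 4·M_2 + 1·M_3 = 6(Δ_2 - Δ_1) = 0
Natural end conditions: M_0 = M_3 = 0.
Solving the tridiagonal system: M_0 = 0, M_1 = 104/5, M_2 = -26/5, M_3 = 0.
On [-1, 0], S'(t) = b_0 + 2c_0·(t + 1) + 3d_0·(t + 1)² with b_0 = Δ_0 - h_0(2M_0 + M_1)/6 = -172/15, c_0 = M_0/2 = 0, d_0 = (M_1 - M_0)/(6h_0) = 52/15. So S'(-1) = -172/15.

-11.4667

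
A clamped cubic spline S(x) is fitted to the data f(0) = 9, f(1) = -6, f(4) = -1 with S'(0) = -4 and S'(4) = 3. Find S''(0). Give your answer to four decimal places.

-43.7500

With M_i denoting the second derivative at x_i, h_i = 1, 3, and Δ_i = (y_(i+1) − y_i)/h_i = -15, 5/3:
  1·M_0 + 8·M_1 + 3·M_2 = 6(Δ_1 - Δ_0) = 100
Clamped end conditions give two more equations: 2h_0·M_0 + h_0·M_1 = 6(Δ_0 - S'(0)) = -66 and h_1·M_1 + 2h_1·M_2 = 6(S'(4) - Δ_1) = 8.
Solving: M_0 = -175/4, M_1 = 43/2, M_2 = -113/12.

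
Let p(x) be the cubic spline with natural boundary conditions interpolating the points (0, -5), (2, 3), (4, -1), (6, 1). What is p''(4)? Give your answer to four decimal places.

Put m_i = p'' at the i-th knot. Here h = (2, 2, 2) and Δ = (4, -2, 1), so the interior equations h_(i-1)·m_(i-1) + 2(h_(i-1)+h_i)·m_i + h_i·m_(i+1) = 6(Δ_i − Δ_(i-1)) read
  2·m_0 + 8·m_1 + 2·m_2 = 6(Δ_1 - Δ_0) = -36
  2·m_1 + 8·m_2 + 2·m_3 = 6(Δ_2 - Δ_1) = 18
Natural end conditions: m_0 = m_3 = 0.
Solving the tridiagonal system: m_0 = 0, m_1 = -27/5, m_2 = 18/5, m_3 = 0.

3.6000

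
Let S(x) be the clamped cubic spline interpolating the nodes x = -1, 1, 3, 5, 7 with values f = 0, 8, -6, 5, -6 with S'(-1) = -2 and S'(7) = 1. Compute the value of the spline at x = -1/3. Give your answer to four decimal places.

1.7143

Let M_i = S''(x_i). Step sizes h_i = 2, 2, 2, 2; slopes of the chords Δ_i = (y_(i+1) - y_i)/h_i = 4, -7, 11/2, -11/2.
  2·M_0 + 8·M_1 + 2·M_2 = 6(Δ_1 - Δ_0) = -66
  2·M_1 + 8·M_2 + 2·M_3 = 6(Δ_2 - Δ_1) = 75
  2·M_2 + 8·M_3 + 2·M_4 = 6(Δ_3 - Δ_2) = -66
Clamped end conditions give two more equations: 2h_0·M_0 + h_0·M_1 = 6(Δ_0 - S'(-1)) = 36 and h_3·M_3 + 2h_3·M_4 = 6(S'(7) - Δ_3) = 39.
Forward elimination and back-substitution give M_0 = 123/7, M_1 = -120/7, M_2 = 18, M_3 = -243/14, M_4 = 129/7.
On [-1, 1], S(x) = 0 - 2·(x + 1) + 123/14·(x + 1)² - 81/28·(x + 1)³.
With (x + 1) = 2/3: S(-1/3) = 12/7.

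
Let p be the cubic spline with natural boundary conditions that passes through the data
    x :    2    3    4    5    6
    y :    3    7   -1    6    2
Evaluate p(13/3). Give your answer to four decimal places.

0.3915

Let m_i = p''(x_i). Step sizes h_i = 1, 1, 1, 1; slopes of the chords Δ_i = (y_(i+1) - y_i)/h_i = 4, -8, 7, -4.
  1·m_0 + 4·m_1 + 1·m_2 = 6(Δ_1 - Δ_0) = -72
  1·m_1 + 4·m_2 + 1·m_3 = 6(Δ_2 - Δ_1) = 90
  1·m_2 + 4·m_3 + 1·m_4 = 6(Δ_3 - Δ_2) = -66
Natural end conditions: m_0 = m_4 = 0.
Forward elimination and back-substitution give m_0 = 0, m_1 = -753/28, m_2 = 249/7, m_3 = -711/28, m_4 = 0.
On [4, 5], p(x) = -1 - 5/8·(x - 4) + 249/14·(x - 4)² - 569/56·(x - 4)³.
With (x - 4) = 1/3: p(13/3) = 74/189.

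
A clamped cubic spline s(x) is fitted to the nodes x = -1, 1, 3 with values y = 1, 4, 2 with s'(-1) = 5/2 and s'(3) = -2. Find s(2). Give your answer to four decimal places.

With σ_i denoting the second derivative at x_i, h_i = 2, 2, and Δ_i = (y_(i+1) − y_i)/h_i = 3/2, -1:
  2·σ_0 + 8·σ_1 + 2·σ_2 = 6(Δ_1 - Δ_0) = -15
Clamped end conditions give two more equations: 2h_0·σ_0 + h_0·σ_1 = 6(Δ_0 - s'(-1)) = -6 and h_1·σ_1 + 2h_1·σ_2 = 6(s'(3) - Δ_1) = -6.
Solving the tridiagonal system: σ_0 = -3/4, σ_1 = -3/2, σ_2 = -3/4.
On [1, 3], s(x) = 4 + 1/4·(x - 1) - 3/4·(x - 1)² + 1/16·(x - 1)³.
With (x - 1) = 1: s(2) = 57/16.

3.5625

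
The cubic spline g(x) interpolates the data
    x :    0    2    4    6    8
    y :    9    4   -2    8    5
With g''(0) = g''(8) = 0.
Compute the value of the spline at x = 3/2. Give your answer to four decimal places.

Put M_i = g'' at the i-th knot. Here h = (2, 2, 2, 2) and Δ = (-5/2, -3, 5, -3/2), so the interior equations h_(i-1)·M_(i-1) + 2(h_(i-1)+h_i)·M_i + h_i·M_(i+1) = 6(Δ_i − Δ_(i-1)) read
  2·M_0 + 8·M_1 + 2·M_2 = 6(Δ_1 - Δ_0) = -3
  2·M_1 + 8·M_2 + 2·M_3 = 6(Δ_2 - Δ_1) = 48
  2·M_2 + 8·M_3 + 2·M_4 = 6(Δ_3 - Δ_2) = -39
Natural end conditions: M_0 = M_4 = 0.
Solving the tridiagonal system: M_0 = 0, M_1 = -69/28, M_2 = 117/14, M_3 = -195/28, M_4 = 0.
On [0, 2], g(x) = 9 - 47/28·x + 0·x² - 23/112·x³.
With x = 3/2: g(3/2) = 741/128.

5.7891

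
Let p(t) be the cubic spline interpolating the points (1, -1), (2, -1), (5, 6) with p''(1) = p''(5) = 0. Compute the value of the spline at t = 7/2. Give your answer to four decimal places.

Write M_i for p''(x_i). With h_i = 1, 3 and divided differences Δ_i = 0, 7/3, the continuity of p' gives the tridiagonal system
  1·M_0 + 8·M_1 + 3·M_2 = 6(Δ_1 - Δ_0) = 14
Natural end conditions: M_0 = M_2 = 0.
Hence M_0 = 0, M_1 = 7/4, M_2 = 0.
On [2, 5], p(t) = -1 + 7/12·(t - 2) + 7/8·(t - 2)² - 7/72·(t - 2)³.
With (t - 2) = 3/2: p(7/2) = 97/64.

1.5156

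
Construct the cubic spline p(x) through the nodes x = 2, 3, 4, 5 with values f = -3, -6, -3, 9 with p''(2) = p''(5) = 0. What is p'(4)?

8

Put m_i = p'' at the i-th knot. Here h = (1, 1, 1) and Δ = (-3, 3, 12), so the interior equations h_(i-1)·m_(i-1) + 2(h_(i-1)+h_i)·m_i + h_i·m_(i+1) = 6(Δ_i − Δ_(i-1)) read
  1·m_0 + 4·m_1 + 1·m_2 = 6(Δ_1 - Δ_0) = 36
  1·m_1 + 4·m_2 + 1·m_3 = 6(Δ_2 - Δ_1) = 54
Natural end conditions: m_0 = m_3 = 0.
Solving the tridiagonal system: m_0 = 0, m_1 = 6, m_2 = 12, m_3 = 0.
On [4, 5], p'(x) = b_2 + 2c_2·(x - 4) + 3d_2·(x - 4)² with b_2 = Δ_2 - h_2(2m_2 + m_3)/6 = 8, c_2 = m_2/2 = 6, d_2 = (m_3 - m_2)/(6h_2) = -2. So p'(4) = 8.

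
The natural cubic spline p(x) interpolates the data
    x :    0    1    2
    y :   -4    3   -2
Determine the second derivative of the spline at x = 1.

Put m_i = p'' at the i-th knot. Here h = (1, 1) and Δ = (7, -5), so the interior equations h_(i-1)·m_(i-1) + 2(h_(i-1)+h_i)·m_i + h_i·m_(i+1) = 6(Δ_i − Δ_(i-1)) read
  1·m_0 + 4·m_1 + 1·m_2 = 6(Δ_1 - Δ_0) = -72
Natural end conditions: m_0 = m_2 = 0.
Forward elimination and back-substitution give m_0 = 0, m_1 = -18, m_2 = 0.

-18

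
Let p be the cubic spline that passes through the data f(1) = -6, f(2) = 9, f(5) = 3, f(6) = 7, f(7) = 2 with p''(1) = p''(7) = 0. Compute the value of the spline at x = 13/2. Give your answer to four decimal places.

5.5507

Let M_i = p''(x_i). Step sizes h_i = 1, 3, 1, 1; slopes of the chords Δ_i = (y_(i+1) - y_i)/h_i = 15, -2, 4, -5.
  1·M_0 + 8·M_1 + 3·M_2 = 6(Δ_1 - Δ_0) = -102
  3·M_1 + 8·M_2 + 1·M_3 = 6(Δ_2 - Δ_1) = 36
  1·M_2 + 4·M_3 + 1·M_4 = 6(Δ_3 - Δ_2) = -54
Natural end conditions: M_0 = M_4 = 0.
Hence M_0 = 0, M_1 = -939/53, M_2 = 702/53, M_3 = -891/53, M_4 = 0.
On [6, 7], p(x) = 7 + 32/53·(x - 6) - 891/106·(x - 6)² + 297/106·(x - 6)³.
With (x - 6) = 1/2: p(13/2) = 4707/848.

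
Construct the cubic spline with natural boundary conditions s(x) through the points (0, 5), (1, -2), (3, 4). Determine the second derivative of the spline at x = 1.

Put σ_i = s'' at the i-th knot. Here h = (1, 2) and Δ = (-7, 3), so the interior equations h_(i-1)·σ_(i-1) + 2(h_(i-1)+h_i)·σ_i + h_i·σ_(i+1) = 6(Δ_i − Δ_(i-1)) read
  1·σ_0 + 6·σ_1 + 2·σ_2 = 6(Δ_1 - Δ_0) = 60
Natural end conditions: σ_0 = σ_2 = 0.
Forward elimination and back-substitution give σ_0 = 0, σ_1 = 10, σ_2 = 0.

10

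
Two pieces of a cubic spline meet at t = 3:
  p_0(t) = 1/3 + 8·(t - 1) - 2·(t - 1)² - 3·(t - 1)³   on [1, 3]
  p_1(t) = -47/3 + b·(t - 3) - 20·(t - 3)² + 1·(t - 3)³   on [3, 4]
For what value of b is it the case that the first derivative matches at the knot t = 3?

p_0'(t) = 8 - 4·(t - 1) - 9·(t - 1)², so p_0'(3) = -36. On the right, p_1'(3) = b, so b = -36.

-36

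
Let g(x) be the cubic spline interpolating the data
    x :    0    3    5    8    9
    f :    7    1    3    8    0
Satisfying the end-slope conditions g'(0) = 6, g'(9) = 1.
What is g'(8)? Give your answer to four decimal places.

-9.3291

Put M_i = g'' at the i-th knot. Here h = (3, 2, 3, 1) and Δ = (-2, 1, 5/3, -8), so the interior equations h_(i-1)·M_(i-1) + 2(h_(i-1)+h_i)·M_i + h_i·M_(i+1) = 6(Δ_i − Δ_(i-1)) read
  3·M_0 + 10·M_1 + 2·M_2 = 6(Δ_1 - Δ_0) = 18
  2·M_1 + 10·M_2 + 3·M_3 = 6(Δ_2 - Δ_1) = 4
  3·M_2 + 8·M_3 + 1·M_4 = 6(Δ_3 - Δ_2) = -58
Clamped end conditions give two more equations: 2h_0·M_0 + h_0·M_1 = 6(Δ_0 - g'(0)) = -48 and h_3·M_3 + 2h_3·M_4 = 6(g'(9) - Δ_3) = 54.
Solving: M_0 = -1783/177, M_1 = 734/177, M_2 = 1195/354, M_3 = -2245/177, M_4 = 11803/354.
On [8, 9], g'(x) = b_3 + 2c_3·(x - 8) + 3d_3·(x - 8)² with b_3 = Δ_3 - h_3(2M_3 + M_4)/6 = -6605/708, c_3 = M_3/2 = -2245/354, d_3 = (M_4 - M_3)/(6h_3) = 5431/708. So g'(8) = -6605/708.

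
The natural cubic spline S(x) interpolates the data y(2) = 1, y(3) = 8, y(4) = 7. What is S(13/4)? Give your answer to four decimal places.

8.4063

Let M_i = S''(x_i). Step sizes h_i = 1, 1; slopes of the chords Δ_i = (y_(i+1) - y_i)/h_i = 7, -1.
  1·M_0 + 4·M_1 + 1·M_2 = 6(Δ_1 - Δ_0) = -48
Natural end conditions: M_0 = M_2 = 0.
Forward elimination and back-substitution give M_0 = 0, M_1 = -12, M_2 = 0.
On [3, 4], S(x) = 8 + 3·(x - 3) - 6·(x - 3)² + 2·(x - 3)³.
With (x - 3) = 1/4: S(13/4) = 269/32.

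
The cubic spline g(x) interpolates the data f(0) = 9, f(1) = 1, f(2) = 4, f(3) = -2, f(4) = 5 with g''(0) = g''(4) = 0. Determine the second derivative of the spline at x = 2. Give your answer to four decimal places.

Let M_i = g''(x_i). Step sizes h_i = 1, 1, 1, 1; slopes of the chords Δ_i = (y_(i+1) - y_i)/h_i = -8, 3, -6, 7.
  1·M_0 + 4·M_1 + 1·M_2 = 6(Δ_1 - Δ_0) = 66
  1·M_1 + 4·M_2 + 1·M_3 = 6(Δ_2 - Δ_1) = -54
  1·M_2 + 4·M_3 + 1·M_4 = 6(Δ_3 - Δ_2) = 78
Natural end conditions: M_0 = M_4 = 0.
Solving: M_0 = 0, M_1 = 321/14, M_2 = -180/7, M_3 = 363/14, M_4 = 0.

-25.7143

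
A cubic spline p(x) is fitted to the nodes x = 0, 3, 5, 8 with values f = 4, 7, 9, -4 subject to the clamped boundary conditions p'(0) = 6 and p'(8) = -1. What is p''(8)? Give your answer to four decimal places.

Write M_i for p''(x_i). With h_i = 3, 2, 3 and divided differences Δ_i = 1, 1, -13/3, the continuity of p' gives the tridiagonal system
  3·M_0 + 10·M_1 + 2·M_2 = 6(Δ_1 - Δ_0) = 0
  2·M_1 + 10·M_2 + 3·M_3 = 6(Δ_2 - Δ_1) = -32
Clamped end conditions give two more equations: 2h_0·M_0 + h_0·M_1 = 6(Δ_0 - p'(0)) = -30 and h_2·M_2 + 2h_2·M_3 = 6(p'(8) - Δ_2) = 20.
Forward elimination and back-substitution give M_0 = -596/91, M_1 = 282/91, M_2 = -516/91, M_3 = 1684/273.

6.1685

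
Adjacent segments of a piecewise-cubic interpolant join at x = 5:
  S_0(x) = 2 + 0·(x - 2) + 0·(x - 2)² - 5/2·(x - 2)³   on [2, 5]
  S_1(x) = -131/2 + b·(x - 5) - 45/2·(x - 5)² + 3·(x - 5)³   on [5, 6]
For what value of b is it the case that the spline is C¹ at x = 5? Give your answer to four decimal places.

S_0'(x) = 0 + 0·(x - 2) - 15/2·(x - 2)², so S_0'(5) = -135/2. On the right, S_1'(5) = b, so b = -135/2.

-67.5000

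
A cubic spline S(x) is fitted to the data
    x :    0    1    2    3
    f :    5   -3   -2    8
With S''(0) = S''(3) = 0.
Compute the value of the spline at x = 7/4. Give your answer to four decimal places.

Write M_i for S''(x_i). With h_i = 1, 1, 1 and divided differences Δ_i = -8, 1, 10, the continuity of S' gives the tridiagonal system
  1·M_0 + 4·M_1 + 1·M_2 = 6(Δ_1 - Δ_0) = 54
  1·M_1 + 4·M_2 + 1·M_3 = 6(Δ_2 - Δ_1) = 54
Natural end conditions: M_0 = M_3 = 0.
Solving the tridiagonal system: M_0 = 0, M_1 = 54/5, M_2 = 54/5, M_3 = 0.
On [1, 2], S(x) = -3 - 22/5·(x - 1) + 27/5·(x - 1)² + 0·(x - 1)³.
With (x - 1) = 3/4: S(7/4) = -261/80.

-3.2625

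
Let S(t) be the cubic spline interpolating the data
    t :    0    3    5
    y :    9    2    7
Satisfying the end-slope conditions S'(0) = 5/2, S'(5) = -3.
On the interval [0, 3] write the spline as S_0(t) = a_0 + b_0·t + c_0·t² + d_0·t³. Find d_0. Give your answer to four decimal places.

0.9352

Let M_i = S''(x_i). Step sizes h_i = 3, 2; slopes of the chords Δ_i = (y_(i+1) - y_i)/h_i = -7/3, 5/2.
  3·M_0 + 10·M_1 + 2·M_2 = 6(Δ_1 - Δ_0) = 29
Clamped end conditions give two more equations: 2h_0·M_0 + h_0·M_1 = 6(Δ_0 - S'(0)) = -29 and h_1·M_1 + 2h_1·M_2 = 6(S'(5) - Δ_1) = -33.
Forward elimination and back-substitution give M_0 = -53/6, M_1 = 8, M_2 = -49/4.
On [0, 3], with S_0(t) = a_0 + b_0·t + c_0·t² + d_0·t³: c_0 = M_0/2 = -53/12, d_0 = (M_1 - M_0)/(6h_0) = 101/108, b_0 = Δ_0 - h_0(2M_0 + M_1)/6 = 5/2.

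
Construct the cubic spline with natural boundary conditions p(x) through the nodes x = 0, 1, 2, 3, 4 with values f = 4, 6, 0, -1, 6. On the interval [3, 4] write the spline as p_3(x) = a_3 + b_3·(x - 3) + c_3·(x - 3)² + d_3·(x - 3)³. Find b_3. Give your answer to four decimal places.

With M_i denoting the second derivative at x_i, h_i = 1, 1, 1, 1, and Δ_i = (y_(i+1) − y_i)/h_i = 2, -6, -1, 7:
  1·M_0 + 4·M_1 + 1·M_2 = 6(Δ_1 - Δ_0) = -48
  1·M_1 + 4·M_2 + 1·M_3 = 6(Δ_2 - Δ_1) = 30
  1·M_2 + 4·M_3 + 1·M_4 = 6(Δ_3 - Δ_2) = 48
Natural end conditions: M_0 = M_4 = 0.
Solving the tridiagonal system: M_0 = 0, M_1 = -99/7, M_2 = 60/7, M_3 = 69/7, M_4 = 0.
On [3, 4], with p_3(x) = a_3 + b_3·(x - 3) + c_3·(x - 3)² + d_3·(x - 3)³: c_3 = M_3/2 = 69/14, d_3 = (M_4 - M_3)/(6h_3) = -23/14, b_3 = Δ_3 - h_3(2M_3 + M_4)/6 = 26/7.

3.7143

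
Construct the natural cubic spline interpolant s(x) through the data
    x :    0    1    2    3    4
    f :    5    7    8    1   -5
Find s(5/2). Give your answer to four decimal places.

5.0491

Let M_i = s''(x_i). Step sizes h_i = 1, 1, 1, 1; slopes of the chords Δ_i = (y_(i+1) - y_i)/h_i = 2, 1, -7, -6.
  1·M_0 + 4·M_1 + 1·M_2 = 6(Δ_1 - Δ_0) = -6
  1·M_1 + 4·M_2 + 1·M_3 = 6(Δ_2 - Δ_1) = -48
  1·M_2 + 4·M_3 + 1·M_4 = 6(Δ_3 - Δ_2) = 6
Natural end conditions: M_0 = M_4 = 0.
Forward elimination and back-substitution give M_0 = 0, M_1 = 27/14, M_2 = -96/7, M_3 = 69/14, M_4 = 0.
On [2, 3], s(x) = 8 - 13/4·(x - 2) - 48/7·(x - 2)² + 87/28·(x - 2)³.
With (x - 2) = 1/2: s(5/2) = 1131/224.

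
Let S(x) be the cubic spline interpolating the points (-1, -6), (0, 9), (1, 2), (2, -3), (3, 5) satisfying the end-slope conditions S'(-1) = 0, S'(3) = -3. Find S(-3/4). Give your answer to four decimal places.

Let m_i = S''(x_i). Step sizes h_i = 1, 1, 1, 1; slopes of the chords Δ_i = (y_(i+1) - y_i)/h_i = 15, -7, -5, 8.
  1·m_0 + 4·m_1 + 1·m_2 = 6(Δ_1 - Δ_0) = -132
  1·m_1 + 4·m_2 + 1·m_3 = 6(Δ_2 - Δ_1) = 12
  1·m_2 + 4·m_3 + 1·m_4 = 6(Δ_3 - Δ_2) = 78
Clamped end conditions give two more equations: 2h_0·m_0 + h_0·m_1 = 6(Δ_0 - S'(-1)) = 90 and h_3·m_3 + 2h_3·m_4 = 6(S'(3) - Δ_3) = -66.
Solving: m_0 = 501/7, m_1 = -372/7, m_2 = 9, m_3 = 204/7, m_4 = -333/7.
On [-1, 0], S(x) = -6 + 0·(x + 1) + 501/14·(x + 1)² - 291/14·(x + 1)³.
With (x + 1) = 1/4: S(-3/4) = -3663/896.

-4.0882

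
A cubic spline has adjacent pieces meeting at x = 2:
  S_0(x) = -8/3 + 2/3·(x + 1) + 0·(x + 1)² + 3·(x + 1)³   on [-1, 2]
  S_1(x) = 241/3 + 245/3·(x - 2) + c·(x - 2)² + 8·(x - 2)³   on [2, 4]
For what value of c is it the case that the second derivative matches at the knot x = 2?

S_0''(x) = 0 + 18·(x + 1), so S_0''(2) = 54. On the right, S_1''(2) = 2c, so c = 27.

27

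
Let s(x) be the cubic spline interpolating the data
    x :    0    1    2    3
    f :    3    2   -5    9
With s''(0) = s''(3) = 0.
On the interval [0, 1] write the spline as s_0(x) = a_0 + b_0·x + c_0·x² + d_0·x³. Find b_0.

With m_i denoting the second derivative at x_i, h_i = 1, 1, 1, and Δ_i = (y_(i+1) − y_i)/h_i = -1, -7, 14:
  1·m_0 + 4·m_1 + 1·m_2 = 6(Δ_1 - Δ_0) = -36
  1·m_1 + 4·m_2 + 1·m_3 = 6(Δ_2 - Δ_1) = 126
Natural end conditions: m_0 = m_3 = 0.
Hence m_0 = 0, m_1 = -18, m_2 = 36, m_3 = 0.
On [0, 1], with s_0(x) = a_0 + b_0·x + c_0·x² + d_0·x³: c_0 = m_0/2 = 0, d_0 = (m_1 - m_0)/(6h_0) = -3, b_0 = Δ_0 - h_0(2m_0 + m_1)/6 = 2.

2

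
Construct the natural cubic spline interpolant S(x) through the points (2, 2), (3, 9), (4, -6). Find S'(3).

Write M_i for S''(x_i). With h_i = 1, 1 and divided differences Δ_i = 7, -15, the continuity of S' gives the tridiagonal system
  1·M_0 + 4·M_1 + 1·M_2 = 6(Δ_1 - Δ_0) = -132
Natural end conditions: M_0 = M_2 = 0.
Forward elimination and back-substitution give M_0 = 0, M_1 = -33, M_2 = 0.
On [3, 4], S'(x) = b_1 + 2c_1·(x - 3) + 3d_1·(x - 3)² with b_1 = Δ_1 - h_1(2M_1 + M_2)/6 = -4, c_1 = M_1/2 = -33/2, d_1 = (M_2 - M_1)/(6h_1) = 11/2. So S'(3) = -4.

-4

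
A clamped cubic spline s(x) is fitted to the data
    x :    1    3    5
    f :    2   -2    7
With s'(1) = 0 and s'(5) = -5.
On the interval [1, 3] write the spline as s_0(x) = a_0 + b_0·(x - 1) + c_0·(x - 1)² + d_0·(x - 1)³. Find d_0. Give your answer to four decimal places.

Put M_i = s'' at the i-th knot. Here h = (2, 2) and Δ = (-2, 9/2), so the interior equations h_(i-1)·M_(i-1) + 2(h_(i-1)+h_i)·M_i + h_i·M_(i+1) = 6(Δ_i − Δ_(i-1)) read
  2·M_0 + 8·M_1 + 2·M_2 = 6(Δ_1 - Δ_0) = 39
Clamped end conditions give two more equations: 2h_0·M_0 + h_0·M_1 = 6(Δ_0 - s'(1)) = -12 and h_1·M_1 + 2h_1·M_2 = 6(s'(5) - Δ_1) = -57.
Forward elimination and back-substitution give M_0 = -73/8, M_1 = 49/4, M_2 = -163/8.
On [1, 3], with s_0(x) = a_0 + b_0·(x - 1) + c_0·(x - 1)² + d_0·(x - 1)³: c_0 = M_0/2 = -73/16, d_0 = (M_1 - M_0)/(6h_0) = 57/32, b_0 = Δ_0 - h_0(2M_0 + M_1)/6 = 0.

1.7813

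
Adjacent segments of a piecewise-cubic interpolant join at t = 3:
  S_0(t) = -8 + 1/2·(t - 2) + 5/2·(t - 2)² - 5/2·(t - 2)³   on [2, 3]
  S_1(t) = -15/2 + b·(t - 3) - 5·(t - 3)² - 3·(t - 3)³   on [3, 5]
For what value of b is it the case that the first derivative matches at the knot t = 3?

S_0'(t) = 1/2 + 5·(t - 2) - 15/2·(t - 2)², so S_0'(3) = -2. On the right, S_1'(3) = b, so b = -2.

-2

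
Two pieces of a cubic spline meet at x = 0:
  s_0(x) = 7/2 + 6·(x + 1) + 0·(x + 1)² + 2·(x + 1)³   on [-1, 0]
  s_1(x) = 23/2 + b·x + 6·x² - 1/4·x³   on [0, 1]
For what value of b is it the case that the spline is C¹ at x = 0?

s_0'(x) = 6 + 0·(x + 1) + 6·(x + 1)², so s_0'(0) = 12. On the right, s_1'(0) = b, so b = 12.

12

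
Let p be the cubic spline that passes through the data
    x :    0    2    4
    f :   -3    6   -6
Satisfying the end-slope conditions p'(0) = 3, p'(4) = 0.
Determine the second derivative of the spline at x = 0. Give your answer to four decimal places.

9.3750

Let m_i = p''(x_i). Step sizes h_i = 2, 2; slopes of the chords Δ_i = (y_(i+1) - y_i)/h_i = 9/2, -6.
  2·m_0 + 8·m_1 + 2·m_2 = 6(Δ_1 - Δ_0) = -63
Clamped end conditions give two more equations: 2h_0·m_0 + h_0·m_1 = 6(Δ_0 - p'(0)) = 9 and h_1·m_1 + 2h_1·m_2 = 6(p'(4) - Δ_1) = 36.
Solving the tridiagonal system: m_0 = 75/8, m_1 = -57/4, m_2 = 129/8.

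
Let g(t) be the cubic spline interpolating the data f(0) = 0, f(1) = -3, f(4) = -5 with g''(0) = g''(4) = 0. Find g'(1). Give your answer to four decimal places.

With M_i denoting the second derivative at x_i, h_i = 1, 3, and Δ_i = (y_(i+1) − y_i)/h_i = -3, -2/3:
  1·M_0 + 8·M_1 + 3·M_2 = 6(Δ_1 - Δ_0) = 14
Natural end conditions: M_0 = M_2 = 0.
Solving the tridiagonal system: M_0 = 0, M_1 = 7/4, M_2 = 0.
On [1, 4], g'(t) = b_1 + 2c_1·(t - 1) + 3d_1·(t - 1)² with b_1 = Δ_1 - h_1(2M_1 + M_2)/6 = -29/12, c_1 = M_1/2 = 7/8, d_1 = (M_2 - M_1)/(6h_1) = -7/72. So g'(1) = -29/12.

-2.4167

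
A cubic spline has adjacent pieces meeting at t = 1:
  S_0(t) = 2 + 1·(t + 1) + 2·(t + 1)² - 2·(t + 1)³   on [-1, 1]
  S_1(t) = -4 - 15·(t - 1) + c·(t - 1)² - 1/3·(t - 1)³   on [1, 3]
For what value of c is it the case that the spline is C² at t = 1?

-10

S_0''(t) = 4 - 12·(t + 1), so S_0''(1) = -20. On the right, S_1''(1) = 2c, so c = -10.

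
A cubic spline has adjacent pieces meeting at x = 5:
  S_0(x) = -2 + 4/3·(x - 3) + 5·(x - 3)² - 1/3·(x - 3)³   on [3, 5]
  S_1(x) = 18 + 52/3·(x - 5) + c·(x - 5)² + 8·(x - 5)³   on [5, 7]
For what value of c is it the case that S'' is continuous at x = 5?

S_0''(x) = 10 - 2·(x - 3), so S_0''(5) = 6. On the right, S_1''(5) = 2c, so c = 3.

3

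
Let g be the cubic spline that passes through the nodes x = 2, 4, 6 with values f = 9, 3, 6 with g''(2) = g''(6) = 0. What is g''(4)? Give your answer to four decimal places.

3.3750

With M_i denoting the second derivative at x_i, h_i = 2, 2, and Δ_i = (y_(i+1) − y_i)/h_i = -3, 3/2:
  2·M_0 + 8·M_1 + 2·M_2 = 6(Δ_1 - Δ_0) = 27
Natural end conditions: M_0 = M_2 = 0.
Solving: M_0 = 0, M_1 = 27/8, M_2 = 0.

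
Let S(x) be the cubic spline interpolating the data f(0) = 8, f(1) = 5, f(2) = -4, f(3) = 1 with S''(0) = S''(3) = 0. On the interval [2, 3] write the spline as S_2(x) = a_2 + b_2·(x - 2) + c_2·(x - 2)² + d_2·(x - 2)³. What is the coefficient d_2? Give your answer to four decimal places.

Let m_i = S''(x_i). Step sizes h_i = 1, 1, 1; slopes of the chords Δ_i = (y_(i+1) - y_i)/h_i = -3, -9, 5.
  1·m_0 + 4·m_1 + 1·m_2 = 6(Δ_1 - Δ_0) = -36
  1·m_1 + 4·m_2 + 1·m_3 = 6(Δ_2 - Δ_1) = 84
Natural end conditions: m_0 = m_3 = 0.
Solving: m_0 = 0, m_1 = -76/5, m_2 = 124/5, m_3 = 0.
On [2, 3], with S_2(x) = a_2 + b_2·(x - 2) + c_2·(x - 2)² + d_2·(x - 2)³: c_2 = m_2/2 = 62/5, d_2 = (m_3 - m_2)/(6h_2) = -62/15, b_2 = Δ_2 - h_2(2m_2 + m_3)/6 = -49/15.

-4.1333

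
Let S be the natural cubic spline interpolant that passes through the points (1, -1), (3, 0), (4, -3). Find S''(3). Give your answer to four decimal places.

-3.5000

Let M_i = S''(x_i). Step sizes h_i = 2, 1; slopes of the chords Δ_i = (y_(i+1) - y_i)/h_i = 1/2, -3.
  2·M_0 + 6·M_1 + 1·M_2 = 6(Δ_1 - Δ_0) = -21
Natural end conditions: M_0 = M_2 = 0.
Solving: M_0 = 0, M_1 = -7/2, M_2 = 0.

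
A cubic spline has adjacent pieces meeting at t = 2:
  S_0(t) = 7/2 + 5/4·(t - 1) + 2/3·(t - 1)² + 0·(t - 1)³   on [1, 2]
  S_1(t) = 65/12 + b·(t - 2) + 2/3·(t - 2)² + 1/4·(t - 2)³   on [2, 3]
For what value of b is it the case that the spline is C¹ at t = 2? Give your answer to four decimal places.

S_0'(t) = 5/4 + 4/3·(t - 1) + 0·(t - 1)², so S_0'(2) = 31/12. On the right, S_1'(2) = b, so b = 31/12.

2.5833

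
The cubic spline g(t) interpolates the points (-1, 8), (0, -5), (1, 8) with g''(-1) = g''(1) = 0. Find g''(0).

Let M_i = g''(x_i). Step sizes h_i = 1, 1; slopes of the chords Δ_i = (y_(i+1) - y_i)/h_i = -13, 13.
  1·M_0 + 4·M_1 + 1·M_2 = 6(Δ_1 - Δ_0) = 156
Natural end conditions: M_0 = M_2 = 0.
Solving: M_0 = 0, M_1 = 39, M_2 = 0.

39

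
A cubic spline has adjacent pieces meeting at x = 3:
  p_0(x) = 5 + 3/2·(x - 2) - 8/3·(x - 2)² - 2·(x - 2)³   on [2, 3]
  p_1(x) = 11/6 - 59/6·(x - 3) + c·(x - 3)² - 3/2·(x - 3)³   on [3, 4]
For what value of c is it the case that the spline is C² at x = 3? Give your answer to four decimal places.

p_0''(x) = -16/3 - 12·(x - 2), so p_0''(3) = -52/3. On the right, p_1''(3) = 2c, so c = -26/3.

-8.6667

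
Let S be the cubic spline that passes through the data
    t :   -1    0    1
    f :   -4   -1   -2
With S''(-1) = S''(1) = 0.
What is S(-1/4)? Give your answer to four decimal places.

With M_i denoting the second derivative at x_i, h_i = 1, 1, and Δ_i = (y_(i+1) − y_i)/h_i = 3, -1:
  1·M_0 + 4·M_1 + 1·M_2 = 6(Δ_1 - Δ_0) = -24
Natural end conditions: M_0 = M_2 = 0.
Solving: M_0 = 0, M_1 = -6, M_2 = 0.
On [-1, 0], S(t) = -4 + 4·(t + 1) + 0·(t + 1)² - 1·(t + 1)³.
With (t + 1) = 3/4: S(-1/4) = -91/64.

-1.4219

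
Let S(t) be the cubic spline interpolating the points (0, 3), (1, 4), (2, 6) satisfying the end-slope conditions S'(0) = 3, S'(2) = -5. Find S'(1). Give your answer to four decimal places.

Put m_i = S'' at the i-th knot. Here h = (1, 1) and Δ = (1, 2), so the interior equations h_(i-1)·m_(i-1) + 2(h_(i-1)+h_i)·m_i + h_i·m_(i+1) = 6(Δ_i − Δ_(i-1)) read
  1·m_0 + 4·m_1 + 1·m_2 = 6(Δ_1 - Δ_0) = 6
Clamped end conditions give two more equations: 2h_0·m_0 + h_0·m_1 = 6(Δ_0 - S'(0)) = -12 and h_1·m_1 + 2h_1·m_2 = 6(S'(2) - Δ_1) = -42.
Solving: m_0 = -23/2, m_1 = 11, m_2 = -53/2.
On [1, 2], S'(t) = b_1 + 2c_1·(t - 1) + 3d_1·(t - 1)² with b_1 = Δ_1 - h_1(2m_1 + m_2)/6 = 11/4, c_1 = m_1/2 = 11/2, d_1 = (m_2 - m_1)/(6h_1) = -25/4. So S'(1) = 11/4.

2.7500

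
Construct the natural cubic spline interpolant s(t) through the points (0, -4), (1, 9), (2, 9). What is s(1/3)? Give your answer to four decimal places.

Let M_i = s''(x_i). Step sizes h_i = 1, 1; slopes of the chords Δ_i = (y_(i+1) - y_i)/h_i = 13, 0.
  1·M_0 + 4·M_1 + 1·M_2 = 6(Δ_1 - Δ_0) = -78
Natural end conditions: M_0 = M_2 = 0.
Hence M_0 = 0, M_1 = -39/2, M_2 = 0.
On [0, 1], s(t) = -4 + 65/4·t + 0·t² - 13/4·t³.
With t = 1/3: s(1/3) = 35/27.

1.2963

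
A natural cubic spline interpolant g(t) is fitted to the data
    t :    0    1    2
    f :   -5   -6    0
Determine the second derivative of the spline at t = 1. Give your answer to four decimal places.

Write σ_i for g''(x_i). With h_i = 1, 1 and divided differences Δ_i = -1, 6, the continuity of g' gives the tridiagonal system
  1·σ_0 + 4·σ_1 + 1·σ_2 = 6(Δ_1 - Δ_0) = 42
Natural end conditions: σ_0 = σ_2 = 0.
Solving: σ_0 = 0, σ_1 = 21/2, σ_2 = 0.

10.5000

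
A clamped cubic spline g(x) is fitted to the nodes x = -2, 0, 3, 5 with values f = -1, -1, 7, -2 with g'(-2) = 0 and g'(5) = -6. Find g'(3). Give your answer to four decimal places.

-1.0104

With m_i denoting the second derivative at x_i, h_i = 2, 3, 2, and Δ_i = (y_(i+1) − y_i)/h_i = 0, 8/3, -9/2:
  2·m_0 + 10·m_1 + 3·m_2 = 6(Δ_1 - Δ_0) = 16
  3·m_1 + 10·m_2 + 2·m_3 = 6(Δ_2 - Δ_1) = -43
Clamped end conditions give two more equations: 2h_0·m_0 + h_0·m_1 = 6(Δ_0 - g'(-2)) = 0 and h_2·m_2 + 2h_2·m_3 = 6(g'(5) - Δ_2) = -9.
Hence m_0 = -173/96, m_1 = 173/48, m_2 = -263/48, m_3 = 47/96.
On [3, 5], g'(x) = b_2 + 2c_2·(x - 3) + 3d_2·(x - 3)² with b_2 = Δ_2 - h_2(2m_2 + m_3)/6 = -97/96, c_2 = m_2/2 = -263/96, d_2 = (m_3 - m_2)/(6h_2) = 191/384. So g'(3) = -97/96.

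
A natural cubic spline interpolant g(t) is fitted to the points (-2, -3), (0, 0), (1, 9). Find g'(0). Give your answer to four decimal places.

6.5000

With M_i denoting the second derivative at x_i, h_i = 2, 1, and Δ_i = (y_(i+1) − y_i)/h_i = 3/2, 9:
  2·M_0 + 6·M_1 + 1·M_2 = 6(Δ_1 - Δ_0) = 45
Natural end conditions: M_0 = M_2 = 0.
Forward elimination and back-substitution give M_0 = 0, M_1 = 15/2, M_2 = 0.
On [0, 1], g'(t) = b_1 + 2c_1·t + 3d_1·t² with b_1 = Δ_1 - h_1(2M_1 + M_2)/6 = 13/2, c_1 = M_1/2 = 15/4, d_1 = (M_2 - M_1)/(6h_1) = -5/4. So g'(0) = 13/2.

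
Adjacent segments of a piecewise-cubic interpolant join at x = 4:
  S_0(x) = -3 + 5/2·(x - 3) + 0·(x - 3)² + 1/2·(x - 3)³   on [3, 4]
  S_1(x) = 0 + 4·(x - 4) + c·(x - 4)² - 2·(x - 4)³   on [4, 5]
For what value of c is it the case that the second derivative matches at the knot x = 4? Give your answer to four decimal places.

1.5000

S_0''(x) = 0 + 3·(x - 3), so S_0''(4) = 3. On the right, S_1''(4) = 2c, so c = 3/2.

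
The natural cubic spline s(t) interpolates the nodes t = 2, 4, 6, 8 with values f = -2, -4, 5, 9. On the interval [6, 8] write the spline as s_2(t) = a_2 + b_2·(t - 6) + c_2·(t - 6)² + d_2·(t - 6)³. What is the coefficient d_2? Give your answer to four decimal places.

0.2583

Write σ_i for s''(x_i). With h_i = 2, 2, 2 and divided differences Δ_i = -1, 9/2, 2, the continuity of s' gives the tridiagonal system
  2·σ_0 + 8·σ_1 + 2·σ_2 = 6(Δ_1 - Δ_0) = 33
  2·σ_1 + 8·σ_2 + 2·σ_3 = 6(Δ_2 - Δ_1) = -15
Natural end conditions: σ_0 = σ_3 = 0.
Solving the tridiagonal system: σ_0 = 0, σ_1 = 49/10, σ_2 = -31/10, σ_3 = 0.
On [6, 8], with s_2(t) = a_2 + b_2·(t - 6) + c_2·(t - 6)² + d_2·(t - 6)³: c_2 = σ_2/2 = -31/20, d_2 = (σ_3 - σ_2)/(6h_2) = 31/120, b_2 = Δ_2 - h_2(2σ_2 + σ_3)/6 = 61/15.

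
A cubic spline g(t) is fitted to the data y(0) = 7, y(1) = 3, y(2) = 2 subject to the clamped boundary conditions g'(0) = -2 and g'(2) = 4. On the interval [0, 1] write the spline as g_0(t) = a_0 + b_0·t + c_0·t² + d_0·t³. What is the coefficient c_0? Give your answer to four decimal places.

-3.7500

With M_i denoting the second derivative at x_i, h_i = 1, 1, and Δ_i = (y_(i+1) − y_i)/h_i = -4, -1:
  1·M_0 + 4·M_1 + 1·M_2 = 6(Δ_1 - Δ_0) = 18
Clamped end conditions give two more equations: 2h_0·M_0 + h_0·M_1 = 6(Δ_0 - g'(0)) = -12 and h_1·M_1 + 2h_1·M_2 = 6(g'(2) - Δ_1) = 30.
Solving the tridiagonal system: M_0 = -15/2, M_1 = 3, M_2 = 27/2.
On [0, 1], with g_0(t) = a_0 + b_0·t + c_0·t² + d_0·t³: c_0 = M_0/2 = -15/4, d_0 = (M_1 - M_0)/(6h_0) = 7/4, b_0 = Δ_0 - h_0(2M_0 + M_1)/6 = -2.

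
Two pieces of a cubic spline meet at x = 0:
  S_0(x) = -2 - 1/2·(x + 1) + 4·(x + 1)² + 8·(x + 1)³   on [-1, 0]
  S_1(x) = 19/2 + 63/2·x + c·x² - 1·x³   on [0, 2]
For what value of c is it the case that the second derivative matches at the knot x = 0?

S_0''(x) = 8 + 48·(x + 1), so S_0''(0) = 56. On the right, S_1''(0) = 2c, so c = 28.

28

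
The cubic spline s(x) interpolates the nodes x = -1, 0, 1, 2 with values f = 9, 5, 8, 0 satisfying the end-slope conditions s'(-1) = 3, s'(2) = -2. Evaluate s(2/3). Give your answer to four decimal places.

With M_i denoting the second derivative at x_i, h_i = 1, 1, 1, and Δ_i = (y_(i+1) − y_i)/h_i = -4, 3, -8:
  1·M_0 + 4·M_1 + 1·M_2 = 6(Δ_1 - Δ_0) = 42
  1·M_1 + 4·M_2 + 1·M_3 = 6(Δ_2 - Δ_1) = -66
Clamped end conditions give two more equations: 2h_0·M_0 + h_0·M_1 = 6(Δ_0 - s'(-1)) = -42 and h_2·M_2 + 2h_2·M_3 = 6(s'(2) - Δ_2) = 36.
Hence M_0 = -518/15, M_1 = 406/15, M_2 = -476/15, M_3 = 508/15.
On [0, 1], s(x) = 5 - 11/15·x + 203/15·x² - 49/5·x³.
With x = 2/3: s(2/3) = 343/45.

7.6222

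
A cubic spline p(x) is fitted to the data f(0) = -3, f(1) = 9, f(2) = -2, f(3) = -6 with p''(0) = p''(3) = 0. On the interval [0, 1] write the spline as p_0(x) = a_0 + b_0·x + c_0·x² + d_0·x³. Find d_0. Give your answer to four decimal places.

-6.6000

Put m_i = p'' at the i-th knot. Here h = (1, 1, 1) and Δ = (12, -11, -4), so the interior equations h_(i-1)·m_(i-1) + 2(h_(i-1)+h_i)·m_i + h_i·m_(i+1) = 6(Δ_i − Δ_(i-1)) read
  1·m_0 + 4·m_1 + 1·m_2 = 6(Δ_1 - Δ_0) = -138
  1·m_1 + 4·m_2 + 1·m_3 = 6(Δ_2 - Δ_1) = 42
Natural end conditions: m_0 = m_3 = 0.
Solving the tridiagonal system: m_0 = 0, m_1 = -198/5, m_2 = 102/5, m_3 = 0.
On [0, 1], with p_0(x) = a_0 + b_0·x + c_0·x² + d_0·x³: c_0 = m_0/2 = 0, d_0 = (m_1 - m_0)/(6h_0) = -33/5, b_0 = Δ_0 - h_0(2m_0 + m_1)/6 = 93/5.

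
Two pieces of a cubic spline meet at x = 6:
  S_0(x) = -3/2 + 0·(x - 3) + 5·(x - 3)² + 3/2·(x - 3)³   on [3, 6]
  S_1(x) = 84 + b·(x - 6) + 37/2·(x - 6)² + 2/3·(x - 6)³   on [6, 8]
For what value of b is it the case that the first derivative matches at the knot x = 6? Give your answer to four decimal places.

S_0'(x) = 0 + 10·(x - 3) + 9/2·(x - 3)², so S_0'(6) = 141/2. On the right, S_1'(6) = b, so b = 141/2.

70.5000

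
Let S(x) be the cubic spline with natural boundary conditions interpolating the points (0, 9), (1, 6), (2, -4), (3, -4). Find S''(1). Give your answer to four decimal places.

With M_i denoting the second derivative at x_i, h_i = 1, 1, 1, and Δ_i = (y_(i+1) − y_i)/h_i = -3, -10, 0:
  1·M_0 + 4·M_1 + 1·M_2 = 6(Δ_1 - Δ_0) = -42
  1·M_1 + 4·M_2 + 1·M_3 = 6(Δ_2 - Δ_1) = 60
Natural end conditions: M_0 = M_3 = 0.
Solving the tridiagonal system: M_0 = 0, M_1 = -76/5, M_2 = 94/5, M_3 = 0.

-15.2000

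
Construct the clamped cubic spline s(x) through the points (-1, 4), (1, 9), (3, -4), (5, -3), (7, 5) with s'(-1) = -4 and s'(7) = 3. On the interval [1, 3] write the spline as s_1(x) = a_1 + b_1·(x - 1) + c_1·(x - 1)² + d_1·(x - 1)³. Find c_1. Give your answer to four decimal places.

Put M_i = s'' at the i-th knot. Here h = (2, 2, 2, 2) and Δ = (5/2, -13/2, 1/2, 4), so the interior equations h_(i-1)·M_(i-1) + 2(h_(i-1)+h_i)·M_i + h_i·M_(i+1) = 6(Δ_i − Δ_(i-1)) read
  2·M_0 + 8·M_1 + 2·M_2 = 6(Δ_1 - Δ_0) = -54
  2·M_1 + 8·M_2 + 2·M_3 = 6(Δ_2 - Δ_1) = 42
  2·M_2 + 8·M_3 + 2·M_4 = 6(Δ_3 - Δ_2) = 21
Clamped end conditions give two more equations: 2h_0·M_0 + h_0·M_1 = 6(Δ_0 - s'(-1)) = 39 and h_3·M_3 + 2h_3·M_4 = 6(s'(7) - Δ_3) = -6.
Solving: M_0 = 1811/112, M_1 = -719/56, M_2 = 131/16, M_3 = 61/56, M_4 = -229/112.
On [1, 3], with s_1(x) = a_1 + b_1·(x - 1) + c_1·(x - 1)² + d_1·(x - 1)³: c_1 = M_1/2 = -719/112, d_1 = (M_2 - M_1)/(6h_1) = 785/448, b_1 = Δ_1 - h_1(2M_1 + M_2)/6 = -75/112.

-6.4196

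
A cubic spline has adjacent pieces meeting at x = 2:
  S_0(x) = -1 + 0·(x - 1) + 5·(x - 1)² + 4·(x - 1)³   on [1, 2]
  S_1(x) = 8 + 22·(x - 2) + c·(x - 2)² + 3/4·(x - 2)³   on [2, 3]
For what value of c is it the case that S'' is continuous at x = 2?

17

S_0''(x) = 10 + 24·(x - 1), so S_0''(2) = 34. On the right, S_1''(2) = 2c, so c = 17.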